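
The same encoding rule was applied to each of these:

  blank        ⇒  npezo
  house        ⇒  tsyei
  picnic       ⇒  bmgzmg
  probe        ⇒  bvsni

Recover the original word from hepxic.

valley

Shifts by position in blank: pos 0: b→n (+12), pos 1: l→p (+4), pos 2: a→e (+4), pos 3: n→z (+12), pos 4: k→o (+4) — repeating every 3. A repeating key of period 3 is used — shifts +12, +4, +4 over and over.
Reversing it on hepxic: h−12=v, e−4=a, p−4=l, x−12=l, i−4=e, c−4=y.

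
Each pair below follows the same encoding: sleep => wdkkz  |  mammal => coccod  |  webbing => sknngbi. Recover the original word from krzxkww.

s(18)→w(22) and l(11)→d(3) fit y≡25x+14 (mod 26); the inverse of 25 mod 26 is 25. Each letter's alphabet position (a=0..z=25) is mapped through 25·x+14 mod 26 — an affine cipher.
Reversing it on krzxkww: k(10)→25·(10−14)≡4=e; r(17)→25·(17−14)≡23=x; z(25)→25·(25−14)≡15=p; x(23)→25·(23−14)≡17=r; k(10)→25·(10−14)≡4=e; w(22)→25·(22−14)≡18=s; w(22)→25·(22−14)≡18=s (all mod 26).

express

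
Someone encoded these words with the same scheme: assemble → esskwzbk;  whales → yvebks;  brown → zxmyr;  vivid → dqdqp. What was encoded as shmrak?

Each letter's alphabet position (a=0..z=25) is mapped through 21·x+4 mod 26 — an affine cipher.
Undoing it on shmrak: s(18)→5·(18−4)≡18=s; h(7)→5·(7−4)≡15=p; m(12)→5·(12−4)≡14=o; r(17)→5·(17−4)≡13=n; a(0)→5·(0−4)≡6=g; k(10)→5·(10−4)≡4=e (all mod 26).

sponge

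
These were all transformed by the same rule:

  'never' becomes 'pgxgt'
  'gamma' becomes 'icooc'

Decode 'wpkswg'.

Compare letters: n→p is +2, e→g is +2, v→x is +2 — a constant shift. It's a constant shift of +2 (ROT2).
Reversing it on wpkswg: w−2=u, p−2=n, k−2=i, s−2=q, w−2=u, g−2=e.

unique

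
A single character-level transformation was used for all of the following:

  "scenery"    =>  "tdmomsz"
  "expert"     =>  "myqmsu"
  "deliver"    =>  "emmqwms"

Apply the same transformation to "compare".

dwnqism

Two shifts are in play — +8 for a/e/i/o/u, +1 for every other letter.
Applying it to compare: c(cons)+1=d, o(vowel)+8=w, m(cons)+1=n, p(cons)+1=q, a(vowel)+8=i, r(cons)+1=s, e(vowel)+8=m.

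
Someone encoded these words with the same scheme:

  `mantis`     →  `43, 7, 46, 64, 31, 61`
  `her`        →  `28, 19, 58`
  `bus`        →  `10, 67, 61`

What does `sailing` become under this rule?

61, 7, 31, 40, 31, 46, 25

The formula is n = 3×(alphabet index, a=1) + 4.
Applying it to sailing: s=19→61, a=1→7, i=9→31, l=12→40, i=9→31, n=14→46, g=7→25.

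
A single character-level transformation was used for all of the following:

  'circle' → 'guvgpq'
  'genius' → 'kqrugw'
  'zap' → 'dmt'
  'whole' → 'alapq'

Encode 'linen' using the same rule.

The shift depends on letter class: consonant c→g is +4, but vowel i→u is +12. Vowels shift forward by 12 and consonants shift forward by 4.
Applying it to linen: l(cons)+4=p, i(vowel)+12=u, n(cons)+4=r, e(vowel)+12=q, n(cons)+4=r.

purqr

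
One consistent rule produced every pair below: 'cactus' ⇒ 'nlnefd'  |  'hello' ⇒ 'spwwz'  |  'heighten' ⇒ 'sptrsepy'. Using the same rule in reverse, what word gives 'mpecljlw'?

betrayal

Compare letters: c→n is +11, a→l is +11, c→n is +11 — a constant shift. Each letter is shifted forward by 11 in the alphabet (a Caesar shift of +11).
Reversing it on mpecljlw: m−11=b, p−11=e, e−11=t, c−11=r, l−11=a, j−11=y, l−11=a, w−11=l.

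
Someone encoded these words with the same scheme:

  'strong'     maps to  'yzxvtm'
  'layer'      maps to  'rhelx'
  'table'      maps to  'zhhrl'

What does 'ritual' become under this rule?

xpzbhr

The shift depends on letter class: consonant s→y is +6, but vowel o→v is +7. Two shifts are in play — +7 for a/e/i/o/u, +6 for every other letter.
On ritual: r(cons)+6=x, i(vowel)+7=p, t(cons)+6=z, u(vowel)+7=b, a(vowel)+7=h, l(cons)+6=r.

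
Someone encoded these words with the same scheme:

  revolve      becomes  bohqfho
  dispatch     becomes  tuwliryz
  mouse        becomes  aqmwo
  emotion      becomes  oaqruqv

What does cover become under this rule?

yqhob

This is an affine cipher: with a=0,…,z=25, each position x becomes (21x+8) mod 26.
Applying it to cover: c(2)→21·2+8≡24=y; o(14)→21·14+8≡16=q; v(21)→21·21+8≡7=h; e(4)→21·4+8≡14=o; r(17)→21·17+8≡1=b (all mod 26).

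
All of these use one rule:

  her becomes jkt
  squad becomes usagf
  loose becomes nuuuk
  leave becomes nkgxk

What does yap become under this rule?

agr

Two shifts are in play — +6 for a/e/i/o/u, +2 for every other letter.
Applying it to yap: y(cons)+2=a, a(vowel)+6=g, p(cons)+2=r.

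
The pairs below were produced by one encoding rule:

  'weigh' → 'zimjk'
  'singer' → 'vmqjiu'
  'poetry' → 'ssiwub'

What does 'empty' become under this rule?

ipswb

The rule splits by letter class: vowels +4, consonants +3.
On empty: e(vowel)+4=i, m(cons)+3=p, p(cons)+3=s, t(cons)+3=w, y(cons)+3=b.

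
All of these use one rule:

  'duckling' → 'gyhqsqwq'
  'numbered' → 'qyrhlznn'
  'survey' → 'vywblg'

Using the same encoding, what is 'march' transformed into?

pewio

In duckling: d→g is +3, u→y is +4, c→h is +5, k→q is +6 — the shift increases by 1 each position. Each letter shifts forward by (position + 3), i.e. 3, 4, 5, … — the shift grows by one for each successive letter.
Applying it to march: m+3=p, a+4=e, r+5=w, c+6=i, h+7=o.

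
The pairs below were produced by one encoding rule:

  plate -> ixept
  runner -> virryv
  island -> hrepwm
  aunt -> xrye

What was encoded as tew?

The output letters match the input read backwards, each shifted +4: plate reversed is etalp. The word is reversed, then every letter is shifted forward by 4.
Undoing it on tew: shift back: t−4=p, e−4=a, w−4=s → pas; then reverse → sap.

sap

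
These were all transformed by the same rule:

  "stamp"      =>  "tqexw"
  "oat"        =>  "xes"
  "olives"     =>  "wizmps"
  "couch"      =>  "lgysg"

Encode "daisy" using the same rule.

The word is reversed, then every letter is shifted forward by 4.
Applying it to daisy: reverse → ysiad; then shift: y+4=c, s+4=w, i+4=m, a+4=e, d+4=h.

cwmeh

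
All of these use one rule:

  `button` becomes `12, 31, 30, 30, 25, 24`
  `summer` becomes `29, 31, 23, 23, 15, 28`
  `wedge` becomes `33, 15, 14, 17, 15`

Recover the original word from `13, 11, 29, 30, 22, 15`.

castle

b is letter #2 and maps to 12: an offset of 10. The number is (letter's place in the alphabet, a=1) + 10.
Reversing it on 13, 11, 29, 30, 22, 15: 13→(13−10)÷1=3=c, 11→(11−10)÷1=1=a, 29→(29−10)÷1=19=s, 30→(30−10)÷1=20=t, 22→(22−10)÷1=12=l, 15→(15−10)÷1=5=e.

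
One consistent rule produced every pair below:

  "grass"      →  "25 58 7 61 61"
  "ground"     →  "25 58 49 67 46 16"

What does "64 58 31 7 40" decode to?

With a=1..z=26, the number is 3·pos + 4.
Decoding 64 58 31 7 40: 64→(64−4)÷3=20=t, 58→(58−4)÷3=18=r, 31→(31−4)÷3=9=i, 7→(7−4)÷3=1=a, 40→(40−4)÷3=12=l.

trial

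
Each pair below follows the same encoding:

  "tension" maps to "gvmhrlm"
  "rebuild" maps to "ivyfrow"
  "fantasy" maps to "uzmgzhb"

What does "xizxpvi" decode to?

cracker

Each letter is replaced by its mirror in the alphabet: a↔z, b↔y, c↔x, and so on (the Atbash cipher).
Undoing it on xizxpvi: x↔c, i↔r, z↔a, x↔c, p↔k, v↔e, i↔r.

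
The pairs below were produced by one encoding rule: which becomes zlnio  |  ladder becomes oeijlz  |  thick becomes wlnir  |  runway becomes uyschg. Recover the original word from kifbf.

heavy

The shift increases by 1 at each position, starting from +3: 3, 4, 5, ….
Decoding kifbf: k−3=h, i−4=e, f−5=a, b−6=v, f−7=y.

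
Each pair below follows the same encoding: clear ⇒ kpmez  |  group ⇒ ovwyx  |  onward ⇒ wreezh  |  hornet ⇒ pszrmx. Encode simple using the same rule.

amutti

Shifts by position in clear: pos 0: c→k (+8), pos 1: l→p (+4), pos 2: e→m (+8), pos 3: a→e (+4) — repeating every 2. The shifts repeat in a cycle of length 2: positions 0,1,… shift by +8, +4, then the pattern repeats.
For simple: s+8=a, i+4=m, m+8=u, p+4=t, l+8=t, e+4=i.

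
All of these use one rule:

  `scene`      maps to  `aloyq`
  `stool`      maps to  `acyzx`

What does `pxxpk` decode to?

Letter i (0-indexed) is shifted by i+8, so successive shifts are 8, 9, 10, ….
Undoing it on pxxpk: p−8=h, x−9=o, x−10=n, p−11=e, k−12=y.

honey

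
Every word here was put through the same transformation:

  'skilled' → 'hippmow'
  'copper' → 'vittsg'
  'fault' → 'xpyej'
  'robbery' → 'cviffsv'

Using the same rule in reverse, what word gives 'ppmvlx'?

thrill

The output letters match the input read backwards, each shifted +4: skilled reversed is delliks. Read the word backwards and shift each letter +4.
Undoing it on ppmvlx: shift back: p−4=l, p−4=l, m−4=i, v−4=r, l−4=h, x−4=t → llirht; then reverse → thrill.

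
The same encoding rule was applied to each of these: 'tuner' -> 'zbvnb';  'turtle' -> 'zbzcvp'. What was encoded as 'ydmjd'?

In tuner: t→z is +6, u→b is +7, n→v is +8, e→n is +9 — the shift increases by 1 each position. Each letter shifts forward by (position + 6), i.e. 6, 7, 8, … — the shift grows by one for each successive letter.
Reversing it on ydmjd: y−6=s, d−7=w, m−8=e, j−9=a, d−10=t.

sweat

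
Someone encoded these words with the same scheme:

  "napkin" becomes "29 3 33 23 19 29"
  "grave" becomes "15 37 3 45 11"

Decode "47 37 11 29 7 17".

n(#14)→29 and a(#1)→3: differences scale by 2, so n = 2·pos + 1. Each letter becomes 2×(its alphabet position, a=1..z=26) + 1.
Reversing it on 47 37 11 29 7 17: 47→(47−1)÷2=23=w, 37→(37−1)÷2=18=r, 11→(11−1)÷2=5=e, 29→(29−1)÷2=14=n, 7→(7−1)÷2=3=c, 17→(17−1)÷2=8=h.

wrench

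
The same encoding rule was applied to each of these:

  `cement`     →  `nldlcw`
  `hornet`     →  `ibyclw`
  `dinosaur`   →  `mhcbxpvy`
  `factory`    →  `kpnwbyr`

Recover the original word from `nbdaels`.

complex

c(2)→n(13) and e(4)→l(11) fit y≡25x+15 (mod 26); the inverse of 25 mod 26 is 25. Treating letters as 0–25, the rule is x ↦ 25x + 15 (mod 26).
Undoing it on nbdaels: n(13)→25·(13−15)≡2=c; b(1)→25·(1−15)≡14=o; d(3)→25·(3−15)≡12=m; a(0)→25·(0−15)≡15=p; e(4)→25·(4−15)≡11=l; l(11)→25·(11−15)≡4=e; s(18)→25·(18−15)≡23=x (all mod 26).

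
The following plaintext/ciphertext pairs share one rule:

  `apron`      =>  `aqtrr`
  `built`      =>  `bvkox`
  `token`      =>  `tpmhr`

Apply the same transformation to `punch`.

pvpfl

In apron: a→a is +0, p→q is +1, r→t is +2, o→r is +3 — the shift increases by 1 each position. The shift increases by 1 at each position, starting from +0: 0, 1, 2, ….
On punch: p+0=p, u+1=v, n+2=p, c+3=f, h+4=l.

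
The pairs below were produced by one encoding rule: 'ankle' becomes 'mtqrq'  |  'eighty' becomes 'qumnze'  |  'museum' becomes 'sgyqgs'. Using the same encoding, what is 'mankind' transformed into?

smtqutj

Two shifts are in play — +12 for a/e/i/o/u, +6 for every other letter.
For mankind: m(cons)+6=s, a(vowel)+12=m, n(cons)+6=t, k(cons)+6=q, i(vowel)+12=u, n(cons)+6=t, d(cons)+6=j.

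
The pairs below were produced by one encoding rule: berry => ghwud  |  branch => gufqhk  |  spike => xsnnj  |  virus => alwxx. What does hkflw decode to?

chair

Shifts by position in berry: pos 0: b→g (+5), pos 1: e→h (+3), pos 2: r→w (+5), pos 3: r→u (+3) — repeating every 2. The shifts repeat in a cycle of length 2: positions 0,1,… shift by +5, +3, then the pattern repeats.
Decoding hkflw: h−5=c, k−3=h, f−5=a, l−3=i, w−5=r.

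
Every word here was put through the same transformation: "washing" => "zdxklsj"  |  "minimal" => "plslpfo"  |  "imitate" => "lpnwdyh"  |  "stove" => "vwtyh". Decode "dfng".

Shifts by position in washing: pos 0: w→z (+3), pos 1: a→d (+3), pos 2: s→x (+5), pos 3: h→k (+3), pos 4: i→l (+3), pos 5: n→s (+5) — repeating every 3. It's a Vigenère-style cipher with numeric key [3,3,5]: position i shifts by key[i mod 3].
Reversing it on dfng: d−3=a, f−3=c, n−5=i, g−3=d.

acid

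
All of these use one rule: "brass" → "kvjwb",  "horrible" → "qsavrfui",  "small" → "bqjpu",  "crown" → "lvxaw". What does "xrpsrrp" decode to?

Shifts by position in brass: pos 0: b→k (+9), pos 1: r→v (+4), pos 2: a→j (+9), pos 3: s→w (+4) — repeating every 2. The shifts repeat in a cycle of length 2: positions 0,1,… shift by +9, +4, then the pattern repeats.
Reversing it on xrpsrrp: x−9=o, r−4=n, p−9=g, s−4=o, r−9=i, r−4=n, p−9=g.

ongoing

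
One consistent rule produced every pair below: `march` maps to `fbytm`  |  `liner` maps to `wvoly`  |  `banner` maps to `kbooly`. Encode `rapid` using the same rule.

This is an affine cipher: with a=0,…,z=25, each position x becomes (9x+1) mod 26.
On rapid: r(17)→9·17+1≡24=y; a(0)→9·0+1≡1=b; p(15)→9·15+1≡6=g; i(8)→9·8+1≡21=v; d(3)→9·3+1≡2=c (all mod 26).

ybgvc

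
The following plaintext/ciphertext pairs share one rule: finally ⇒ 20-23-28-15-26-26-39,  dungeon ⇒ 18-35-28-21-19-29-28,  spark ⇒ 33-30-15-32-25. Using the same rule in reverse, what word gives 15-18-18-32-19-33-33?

Each letter is replaced by its alphabet position (a=1..z=26) + 14.
Reversing it on 15-18-18-32-19-33-33: 15→(15−14)÷1=1=a, 18→(18−14)÷1=4=d, 18→(18−14)÷1=4=d, 32→(32−14)÷1=18=r, 19→(19−14)÷1=5=e, 33→(33−14)÷1=19=s, 33→(33−14)÷1=19=s.

address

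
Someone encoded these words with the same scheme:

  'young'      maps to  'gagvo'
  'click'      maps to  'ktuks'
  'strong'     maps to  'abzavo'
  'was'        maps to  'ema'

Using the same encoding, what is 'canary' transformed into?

The shift depends on letter class: consonant y→g is +8, but vowel o→a is +12. Two shifts are in play — +12 for a/e/i/o/u, +8 for every other letter.
Applying it to canary: c(cons)+8=k, a(vowel)+12=m, n(cons)+8=v, a(vowel)+12=m, r(cons)+8=z, y(cons)+8=g.

kmvmzg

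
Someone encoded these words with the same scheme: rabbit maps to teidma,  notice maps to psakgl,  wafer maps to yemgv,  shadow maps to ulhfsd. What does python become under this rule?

rcajsu

Shifts by position in rabbit: pos 0: r→t (+2), pos 1: a→e (+4), pos 2: b→i (+7), pos 3: b→d (+2), pos 4: i→m (+4), pos 5: t→a (+7) — repeating every 3. The shifts repeat in a cycle of length 3: positions 0,1,… shift by +2, +4, +7, then the pattern repeats.
Applying it to python: p+2=r, y+4=c, t+7=a, h+2=j, o+4=s, n+7=u.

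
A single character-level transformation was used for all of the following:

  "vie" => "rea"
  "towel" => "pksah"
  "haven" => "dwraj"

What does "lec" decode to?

Compare letters: v→r is +22, i→e is +22, e→a is +22 — a constant shift. Every letter moves 22 places later in the alphabet, wrapping around z→a.
Reversing it on lec: l−22=p, e−22=i, c−22=g.

pig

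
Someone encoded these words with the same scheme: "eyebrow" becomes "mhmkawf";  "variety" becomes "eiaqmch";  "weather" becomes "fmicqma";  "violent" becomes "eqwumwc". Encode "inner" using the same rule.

The shift depends on letter class: consonant y→h is +9, but vowel e→m is +8. Two shifts are in play — +8 for a/e/i/o/u, +9 for every other letter.
For inner: i(vowel)+8=q, n(cons)+9=w, n(cons)+9=w, e(vowel)+8=m, r(cons)+9=a.

qwwma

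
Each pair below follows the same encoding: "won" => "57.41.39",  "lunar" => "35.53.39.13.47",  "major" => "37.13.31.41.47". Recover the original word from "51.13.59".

w(#23)→57 and o(#15)→41: differences scale by 2, so n = 2·pos + 11. With a=1..z=26, the number is 2·pos + 11.
Undoing it on 51.13.59: 51→(51−11)÷2=20=t, 13→(13−11)÷2=1=a, 59→(59−11)÷2=24=x.

tax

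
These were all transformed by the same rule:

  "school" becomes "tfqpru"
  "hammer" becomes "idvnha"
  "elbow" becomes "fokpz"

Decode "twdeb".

Shifts by position in school: pos 0: s→t (+1), pos 1: c→f (+3), pos 2: h→q (+9), pos 3: o→p (+1), pos 4: o→r (+3), pos 5: l→u (+9) — repeating every 3. It's a Vigenère-style cipher with numeric key [1,3,9]: position i shifts by key[i mod 3].
Decoding twdeb: t−1=s, w−3=t, d−9=u, e−1=d, b−3=y.

study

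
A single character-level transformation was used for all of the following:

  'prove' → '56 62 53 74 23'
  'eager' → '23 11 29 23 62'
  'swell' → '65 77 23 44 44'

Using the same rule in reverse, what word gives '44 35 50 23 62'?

p(#16)→56 and r(#18)→62: differences scale by 3, so n = 3·pos + 8. Each letter becomes 3×(its alphabet position, a=1..z=26) + 8.
Decoding 44 35 50 23 62: 44→(44−8)÷3=12=l, 35→(35−8)÷3=9=i, 50→(50−8)÷3=14=n, 23→(23−8)÷3=5=e, 62→(62−8)÷3=18=r.

liner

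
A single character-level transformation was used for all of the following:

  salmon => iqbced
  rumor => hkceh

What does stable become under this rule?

ijqrbu

Compare letters: s→i is +16, a→q is +16, l→b is +16 — a constant shift. Each letter is shifted forward by 16 in the alphabet (a Caesar shift of +16).
On stable: s+16=i, t+16=j, a+16=q, b+16=r, l+16=b, e+16=u.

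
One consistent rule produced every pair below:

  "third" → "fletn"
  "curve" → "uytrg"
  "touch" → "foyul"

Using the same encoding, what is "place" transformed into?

t(19)→f(5) and h(7)→l(11) fit y≡19x+8 (mod 26); the inverse of 19 mod 26 is 11. Each letter's alphabet position (a=0..z=25) is mapped through 19·x+8 mod 26 — an affine cipher.
Applying it to place: p(15)→19·15+8≡7=h; l(11)→19·11+8≡9=j; a(0)→19·0+8≡8=i; c(2)→19·2+8≡20=u; e(4)→19·4+8≡6=g (all mod 26).

hjiug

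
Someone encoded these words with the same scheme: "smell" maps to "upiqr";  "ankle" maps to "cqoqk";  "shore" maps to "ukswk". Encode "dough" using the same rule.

In smell: s→u is +2, m→p is +3, e→i is +4, l→q is +5 — the shift increases by 1 each position. The shift increases by 1 at each position, starting from +2: 2, 3, 4, ….
For dough: d+2=f, o+3=r, u+4=y, g+5=l, h+6=n.

fryln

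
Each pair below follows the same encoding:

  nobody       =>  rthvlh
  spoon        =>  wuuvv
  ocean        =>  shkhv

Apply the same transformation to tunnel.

xztumu

In nobody: n→r is +4, o→t is +5, b→h is +6, o→v is +7 — the shift increases by 1 each position. The shift increases by 1 at each position, starting from +4: 4, 5, 6, ….
On tunnel: t+4=x, u+5=z, n+6=t, n+7=u, e+8=m, l+9=u.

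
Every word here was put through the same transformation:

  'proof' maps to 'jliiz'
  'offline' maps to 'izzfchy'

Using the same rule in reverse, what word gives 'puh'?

Each letter is shifted forward by 20 in the alphabet (a Caesar shift of +20).
Reversing it on puh: p−20=v, u−20=a, h−20=n.

van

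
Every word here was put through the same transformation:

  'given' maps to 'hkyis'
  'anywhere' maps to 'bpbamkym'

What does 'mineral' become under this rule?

nkqiwgs

In given: g→h is +1, i→k is +2, v→y is +3, e→i is +4 — the shift increases by 1 each position. Letter i (0-indexed) is shifted by i+1, so successive shifts are 1, 2, 3, ….
Applying it to mineral: m+1=n, i+2=k, n+3=q, e+4=i, r+5=w, a+6=g, l+7=s.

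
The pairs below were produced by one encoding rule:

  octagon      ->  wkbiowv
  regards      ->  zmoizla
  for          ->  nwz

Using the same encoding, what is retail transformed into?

Each letter is shifted forward by 8 in the alphabet (a Caesar shift of +8).
For retail: r+8=z, e+8=m, t+8=b, a+8=i, i+8=q, l+8=t.

zmbiqt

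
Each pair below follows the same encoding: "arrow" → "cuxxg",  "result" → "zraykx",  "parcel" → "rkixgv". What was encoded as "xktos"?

The word is reversed, then every letter is shifted forward by 6.
Decoding xktos: shift back: x−6=r, k−6=e, t−6=n, o−6=i, s−6=m → renim; then reverse → miner.

miner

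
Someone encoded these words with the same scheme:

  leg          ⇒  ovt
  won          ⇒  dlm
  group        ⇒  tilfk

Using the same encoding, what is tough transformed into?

glfts

Each pair mirrors across the alphabet (l↔o, e↔v, g↔t): positions sum to 25. This is the alphabet-reversal cipher (Atbash): a becomes z, b becomes y, etc.
On tough: t↔g, o↔l, u↔f, g↔t, h↔s.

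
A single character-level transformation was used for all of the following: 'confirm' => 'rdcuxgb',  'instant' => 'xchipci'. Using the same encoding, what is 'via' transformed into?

Compare letters: c→r is +15, o→d is +15, n→c is +15 — a constant shift. It's a constant shift of +15 (ROT15).
Applying it to via: v+15=k, i+15=x, a+15=p.

kxp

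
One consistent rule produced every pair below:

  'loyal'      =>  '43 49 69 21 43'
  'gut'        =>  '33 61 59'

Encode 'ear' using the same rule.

29 21 55

The formula is n = 2×(alphabet index, a=1) + 19.
Applying it to ear: e=5→29, a=1→21, r=18→55.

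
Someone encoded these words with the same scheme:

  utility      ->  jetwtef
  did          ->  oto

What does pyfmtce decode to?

tribune

The output letters match the input read backwards, each shifted +11: utility reversed is ytilitu. Read the word backwards and shift each letter +11.
Reversing it on pyfmtce: shift back: p−11=e, y−11=n, f−11=u, m−11=b, t−11=i, c−11=r, e−11=t → enubirt; then reverse → tribune.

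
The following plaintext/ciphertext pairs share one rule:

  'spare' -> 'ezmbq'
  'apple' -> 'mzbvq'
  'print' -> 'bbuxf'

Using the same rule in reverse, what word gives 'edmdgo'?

Shifts by position in spare: pos 0: s→e (+12), pos 1: p→z (+10), pos 2: a→m (+12), pos 3: r→b (+10) — repeating every 2. A repeating key of period 2 is used — shifts +12, +10 over and over.
Reversing it on edmdgo: e−12=s, d−10=t, m−12=a, d−10=t, g−12=u, o−10=e.

statue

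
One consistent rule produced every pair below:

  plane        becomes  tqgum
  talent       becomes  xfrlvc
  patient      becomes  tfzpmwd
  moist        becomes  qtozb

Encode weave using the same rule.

ajgcm

In plane: p→t is +4, l→q is +5, a→g is +6, n→u is +7 — the shift increases by 1 each position. The shift increases by 1 at each position, starting from +4: 4, 5, 6, ….
Applying it to weave: w+4=a, e+5=j, a+6=g, v+7=c, e+8=m.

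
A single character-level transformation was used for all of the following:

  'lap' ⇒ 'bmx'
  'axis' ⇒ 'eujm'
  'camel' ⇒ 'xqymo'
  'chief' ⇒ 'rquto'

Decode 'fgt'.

hut

The output letters match the input read backwards, each shifted +12: lap reversed is pal. Read the word backwards and shift each letter +12.
Decoding fgt: shift back: f−12=t, g−12=u, t−12=h → tuh; then reverse → hut.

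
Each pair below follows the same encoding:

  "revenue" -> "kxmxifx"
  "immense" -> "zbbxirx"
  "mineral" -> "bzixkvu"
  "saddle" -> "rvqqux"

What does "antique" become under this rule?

Treating letters as 0–25, the rule is x ↦ 7x + 21 (mod 26).
On antique: a(0)→7·0+21≡21=v; n(13)→7·13+21≡8=i; t(19)→7·19+21≡24=y; i(8)→7·8+21≡25=z; q(16)→7·16+21≡3=d; u(20)→7·20+21≡5=f; e(4)→7·4+21≡23=x (all mod 26).

viyzdfx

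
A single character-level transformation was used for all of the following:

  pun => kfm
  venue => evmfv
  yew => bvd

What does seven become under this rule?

hvevm

Each letter is replaced by its mirror in the alphabet: a↔z, b↔y, c↔x, and so on (the Atbash cipher).
For seven: s↔h, e↔v, v↔e, e↔v, n↔m.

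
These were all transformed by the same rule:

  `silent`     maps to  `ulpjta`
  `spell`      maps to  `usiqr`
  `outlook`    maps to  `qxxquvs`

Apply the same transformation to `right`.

Each letter shifts forward by (position + 2), i.e. 2, 3, 4, … — the shift grows by one for each successive letter.
For right: r+2=t, i+3=l, g+4=k, h+5=m, t+6=z.

tlkmz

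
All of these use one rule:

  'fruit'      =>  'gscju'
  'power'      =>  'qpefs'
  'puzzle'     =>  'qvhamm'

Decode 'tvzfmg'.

surely

Shifts by position in fruit: pos 0: f→g (+1), pos 1: r→s (+1), pos 2: u→c (+8), pos 3: i→j (+1), pos 4: t→u (+1) — repeating every 3. The shifts repeat in a cycle of length 3: positions 0,1,… shift by +1, +1, +8, then the pattern repeats.
Undoing it on tvzfmg: t−1=s, v−1=u, z−8=r, f−1=e, m−1=l, g−8=y.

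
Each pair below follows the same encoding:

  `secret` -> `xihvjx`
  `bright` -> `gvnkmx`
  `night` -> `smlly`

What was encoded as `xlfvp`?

A repeating key of period 2 is used — shifts +5, +4 over and over.
Reversing it on xlfvp: x−5=s, l−4=h, f−5=a, v−4=r, p−5=k.

shark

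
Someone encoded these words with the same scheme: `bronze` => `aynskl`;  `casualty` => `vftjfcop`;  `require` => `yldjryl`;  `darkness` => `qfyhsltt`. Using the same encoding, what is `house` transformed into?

wnjtl

b(1)→a(0) and r(17)→y(24) fit y≡21x+5 (mod 26); the inverse of 21 mod 26 is 5. Each letter's alphabet position (a=0..z=25) is mapped through 21·x+5 mod 26 — an affine cipher.
On house: h(7)→21·7+5≡22=w; o(14)→21·14+5≡13=n; u(20)→21·20+5≡9=j; s(18)→21·18+5≡19=t; e(4)→21·4+5≡11=l (all mod 26).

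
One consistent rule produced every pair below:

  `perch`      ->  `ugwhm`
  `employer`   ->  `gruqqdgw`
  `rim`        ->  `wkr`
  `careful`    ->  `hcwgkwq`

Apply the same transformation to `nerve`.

The shift depends on letter class: consonant p→u is +5, but vowel e→g is +2. Vowels shift forward by 2 and consonants shift forward by 5.
For nerve: n(cons)+5=s, e(vowel)+2=g, r(cons)+5=w, v(cons)+5=a, e(vowel)+2=g.

sgwag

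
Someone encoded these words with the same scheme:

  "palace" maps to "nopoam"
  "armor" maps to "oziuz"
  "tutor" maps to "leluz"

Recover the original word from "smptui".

seldom

p(15)→n(13) and a(0)→o(14) fit y≡19x+14 (mod 26); the inverse of 19 mod 26 is 11. This is an affine cipher: with a=0,…,z=25, each position x becomes (19x+14) mod 26.
Decoding smptui: s(18)→11·(18−14)≡18=s; m(12)→11·(12−14)≡4=e; p(15)→11·(15−14)≡11=l; t(19)→11·(19−14)≡3=d; u(20)→11·(20−14)≡14=o; i(8)→11·(8−14)≡12=m (all mod 26).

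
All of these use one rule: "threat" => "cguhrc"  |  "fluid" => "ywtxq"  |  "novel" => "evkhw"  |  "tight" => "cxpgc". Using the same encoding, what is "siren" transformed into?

lxuhe

t(19)→c(2) and h(7)→g(6) fit y≡17x+17 (mod 26); the inverse of 17 mod 26 is 23. Treating letters as 0–25, the rule is x ↦ 17x + 17 (mod 26).
On siren: s(18)→17·18+17≡11=l; i(8)→17·8+17≡23=x; r(17)→17·17+17≡20=u; e(4)→17·4+17≡7=h; n(13)→17·13+17≡4=e (all mod 26).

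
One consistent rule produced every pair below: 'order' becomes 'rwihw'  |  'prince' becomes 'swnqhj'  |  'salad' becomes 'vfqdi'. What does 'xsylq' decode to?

Shifts by position in order: pos 0: o→r (+3), pos 1: r→w (+5), pos 2: d→i (+5), pos 3: e→h (+3), pos 4: r→w (+5) — repeating every 3. A repeating key of period 3 is used — shifts +3, +5, +5 over and over.
Reversing it on xsylq: x−3=u, s−5=n, y−5=t, l−3=i, q−5=l.

until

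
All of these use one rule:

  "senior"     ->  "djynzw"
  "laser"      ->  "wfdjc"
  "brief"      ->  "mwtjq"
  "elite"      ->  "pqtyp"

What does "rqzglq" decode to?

It's a Vigenère-style cipher with numeric key [11,5]: position i shifts by key[i mod 2].
Undoing it on rqzglq: r−11=g, q−5=l, z−11=o, g−5=b, l−11=a, q−5=l.

global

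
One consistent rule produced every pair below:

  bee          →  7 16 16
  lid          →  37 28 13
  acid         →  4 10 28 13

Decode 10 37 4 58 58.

class

Each letter becomes 3×(its alphabet position, a=1..z=26) + 1.
Decoding 10 37 4 58 58: 10→(10−1)÷3=3=c, 37→(37−1)÷3=12=l, 4→(4−1)÷3=1=a, 58→(58−1)÷3=19=s, 58→(58−1)÷3=19=s.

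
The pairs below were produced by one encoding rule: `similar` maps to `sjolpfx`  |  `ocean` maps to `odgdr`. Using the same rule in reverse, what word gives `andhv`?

The shift increases by 1 at each position, starting from +0: 0, 1, 2, ….
Undoing it on andhv: a−0=a, n−1=m, d−2=b, h−3=e, v−4=r.

amber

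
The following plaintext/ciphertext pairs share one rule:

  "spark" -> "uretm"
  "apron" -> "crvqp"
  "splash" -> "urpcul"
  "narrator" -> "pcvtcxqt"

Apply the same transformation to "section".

Shifts by position in spark: pos 0: s→u (+2), pos 1: p→r (+2), pos 2: a→e (+4), pos 3: r→t (+2), pos 4: k→m (+2) — repeating every 3. It's a Vigenère-style cipher with numeric key [2,2,4]: position i shifts by key[i mod 3].
Applying it to section: s+2=u, e+2=g, c+4=g, t+2=v, i+2=k, o+4=s, n+2=p.

uggvksp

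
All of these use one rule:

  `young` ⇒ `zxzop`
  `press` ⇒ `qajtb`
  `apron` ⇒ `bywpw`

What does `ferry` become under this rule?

Shifts by position in young: pos 0: y→z (+1), pos 1: o→x (+9), pos 2: u→z (+5), pos 3: n→o (+1), pos 4: g→p (+9) — repeating every 3. It's a Vigenère-style cipher with numeric key [1,9,5]: position i shifts by key[i mod 3].
Applying it to ferry: f+1=g, e+9=n, r+5=w, r+1=s, y+9=h.

gnwsh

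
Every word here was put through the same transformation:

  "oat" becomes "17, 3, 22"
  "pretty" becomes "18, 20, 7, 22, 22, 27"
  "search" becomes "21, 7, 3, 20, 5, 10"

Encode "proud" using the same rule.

o is letter #15 and maps to 17: an offset of 2. Letters become their 1-based position plus 2 (so a→3, b→4, …).
Applying it to proud: p=16→18, r=18→20, o=15→17, u=21→23, d=4→6.

18, 20, 17, 23, 6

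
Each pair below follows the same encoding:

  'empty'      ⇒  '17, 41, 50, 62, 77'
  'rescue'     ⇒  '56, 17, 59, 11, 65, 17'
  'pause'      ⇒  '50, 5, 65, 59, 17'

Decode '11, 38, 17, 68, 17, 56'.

e(#5)→17 and m(#13)→41: differences scale by 3, so n = 3·pos + 2. Each letter becomes 3×(its alphabet position, a=1..z=26) + 2.
Reversing it on 11, 38, 17, 68, 17, 56: 11→(11−2)÷3=3=c, 38→(38−2)÷3=12=l, 17→(17−2)÷3=5=e, 68→(68−2)÷3=22=v, 17→(17−2)÷3=5=e, 56→(56−2)÷3=18=r.

clever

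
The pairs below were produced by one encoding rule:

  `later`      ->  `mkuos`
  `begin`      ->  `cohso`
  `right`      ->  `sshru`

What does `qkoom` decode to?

panel

Shifts by position in later: pos 0: l→m (+1), pos 1: a→k (+10), pos 2: t→u (+1), pos 3: e→o (+10) — repeating every 2. The shifts repeat in a cycle of length 2: positions 0,1,… shift by +1, +10, then the pattern repeats.
Decoding qkoom: q−1=p, k−10=a, o−1=n, o−10=e, m−1=l.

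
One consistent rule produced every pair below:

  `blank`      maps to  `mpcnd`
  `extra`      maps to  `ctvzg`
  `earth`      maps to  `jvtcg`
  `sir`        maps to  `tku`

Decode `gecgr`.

The word is reversed, then every letter is shifted forward by 2.
Reversing it on gecgr: shift back: g−2=e, e−2=c, c−2=a, g−2=e, r−2=p → ecaep; then reverse → peace.

peace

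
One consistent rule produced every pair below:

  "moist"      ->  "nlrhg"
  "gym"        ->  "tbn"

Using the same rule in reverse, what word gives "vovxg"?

Each letter is replaced by its mirror in the alphabet: a↔z, b↔y, c↔x, and so on (the Atbash cipher).
Undoing it on vovxg: v↔e, o↔l, v↔e, x↔c, g↔t.

elect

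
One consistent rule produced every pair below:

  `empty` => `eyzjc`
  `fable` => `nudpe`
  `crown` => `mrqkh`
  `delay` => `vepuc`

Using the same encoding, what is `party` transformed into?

Treating letters as 0–25, the rule is x ↦ 9x + 20 (mod 26).
On party: p(15)→9·15+20≡25=z; a(0)→9·0+20≡20=u; r(17)→9·17+20≡17=r; t(19)→9·19+20≡9=j; y(24)→9·24+20≡2=c (all mod 26).

zurjc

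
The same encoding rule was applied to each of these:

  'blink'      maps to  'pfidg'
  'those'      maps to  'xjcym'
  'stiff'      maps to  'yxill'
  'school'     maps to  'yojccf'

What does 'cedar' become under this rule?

b(1)→p(15) and l(11)→f(5) fit y≡25x+16 (mod 26); the inverse of 25 mod 26 is 25. Each letter's alphabet position (a=0..z=25) is mapped through 25·x+16 mod 26 — an affine cipher.
Applying it to cedar: c(2)→25·2+16≡14=o; e(4)→25·4+16≡12=m; d(3)→25·3+16≡13=n; a(0)→25·0+16≡16=q; r(17)→25·17+16≡25=z (all mod 26).

omnqz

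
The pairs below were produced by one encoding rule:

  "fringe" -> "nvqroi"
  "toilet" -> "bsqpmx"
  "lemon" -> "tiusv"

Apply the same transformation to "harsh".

pezwp

Shifts by position in fringe: pos 0: f→n (+8), pos 1: r→v (+4), pos 2: i→q (+8), pos 3: n→r (+4) — repeating every 2. A repeating key of period 2 is used — shifts +8, +4 over and over.
For harsh: h+8=p, a+4=e, r+8=z, s+4=w, h+8=p.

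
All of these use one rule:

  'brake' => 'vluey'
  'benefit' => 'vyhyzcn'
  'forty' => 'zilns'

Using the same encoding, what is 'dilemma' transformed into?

Compare letters: b→v is +20, r→l is +20, a→u is +20 — a constant shift. Each letter is shifted forward by 20 in the alphabet (a Caesar shift of +20).
On dilemma: d+20=x, i+20=c, l+20=f, e+20=y, m+20=g, m+20=g, a+20=u.

xcfyggu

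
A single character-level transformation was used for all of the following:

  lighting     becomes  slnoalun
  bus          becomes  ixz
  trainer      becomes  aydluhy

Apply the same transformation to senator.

zhudary

The shift depends on letter class: consonant l→s is +7, but vowel i→l is +3. The rule splits by letter class: vowels +3, consonants +7.
On senator: s(cons)+7=z, e(vowel)+3=h, n(cons)+7=u, a(vowel)+3=d, t(cons)+7=a, o(vowel)+3=r, r(cons)+7=y.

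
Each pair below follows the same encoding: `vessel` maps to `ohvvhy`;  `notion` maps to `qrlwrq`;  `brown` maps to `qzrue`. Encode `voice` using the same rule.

Two steps: reverse the string, then apply a Caesar shift of +3.
On voice: reverse → eciov; then shift: e+3=h, c+3=f, i+3=l, o+3=r, v+3=y.

hflry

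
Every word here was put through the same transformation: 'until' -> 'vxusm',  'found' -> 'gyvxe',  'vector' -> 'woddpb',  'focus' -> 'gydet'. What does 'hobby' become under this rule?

Shifts by position in until: pos 0: u→v (+1), pos 1: n→x (+10), pos 2: t→u (+1), pos 3: i→s (+10) — repeating every 2. It's a Vigenère-style cipher with numeric key [1,10]: position i shifts by key[i mod 2].
For hobby: h+1=i, o+10=y, b+1=c, b+10=l, y+1=z.

iyclz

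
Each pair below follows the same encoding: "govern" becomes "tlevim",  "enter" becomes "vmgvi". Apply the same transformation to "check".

Each pair mirrors across the alphabet (g↔t, o↔l, v↔e): positions sum to 25. Letters are reflected about the middle of the alphabet (position → 25−position): Atbash.
On check: c↔x, h↔s, e↔v, c↔x, k↔p.

xsvxp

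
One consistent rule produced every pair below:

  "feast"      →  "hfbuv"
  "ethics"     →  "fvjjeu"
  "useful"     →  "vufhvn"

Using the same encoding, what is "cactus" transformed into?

Two shifts are in play — +1 for a/e/i/o/u, +2 for every other letter.
On cactus: c(cons)+2=e, a(vowel)+1=b, c(cons)+2=e, t(cons)+2=v, u(vowel)+1=v, s(cons)+2=u.

ebevvu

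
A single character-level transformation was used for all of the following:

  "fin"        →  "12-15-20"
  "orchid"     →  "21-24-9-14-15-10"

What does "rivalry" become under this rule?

24-15-28-7-18-24-31

f is letter #6 and maps to 12: an offset of 6. Each letter is replaced by its alphabet position (a=1..z=26) + 6.
Applying it to rivalry: r=18→24, i=9→15, v=22→28, a=1→7, l=12→18, r=18→24, y=25→31.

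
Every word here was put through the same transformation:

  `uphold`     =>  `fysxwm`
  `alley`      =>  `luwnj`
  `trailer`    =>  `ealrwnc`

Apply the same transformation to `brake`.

Shifts by position in uphold: pos 0: u→f (+11), pos 1: p→y (+9), pos 2: h→s (+11), pos 3: o→x (+9) — repeating every 2. The shifts repeat in a cycle of length 2: positions 0,1,… shift by +11, +9, then the pattern repeats.
On brake: b+11=m, r+9=a, a+11=l, k+9=t, e+11=p.

maltp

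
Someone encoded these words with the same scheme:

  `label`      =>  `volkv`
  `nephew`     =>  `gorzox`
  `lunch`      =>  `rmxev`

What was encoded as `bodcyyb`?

rooster

The output letters match the input read backwards, each shifted +10: label reversed is lebal. Read the word backwards and shift each letter +10.
Reversing it on bodcyyb: shift back: b−10=r, o−10=e, d−10=t, c−10=s, y−10=o, y−10=o, b−10=r → retsoor; then reverse → rooster.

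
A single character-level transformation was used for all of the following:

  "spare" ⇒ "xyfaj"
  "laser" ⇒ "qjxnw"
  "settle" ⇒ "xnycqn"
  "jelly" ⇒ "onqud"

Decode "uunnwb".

pliers

Shifts by position in spare: pos 0: s→x (+5), pos 1: p→y (+9), pos 2: a→f (+5), pos 3: r→a (+9) — repeating every 2. A repeating key of period 2 is used — shifts +5, +9 over and over.
Reversing it on uunnwb: u−5=p, u−9=l, n−5=i, n−9=e, w−5=r, b−9=s.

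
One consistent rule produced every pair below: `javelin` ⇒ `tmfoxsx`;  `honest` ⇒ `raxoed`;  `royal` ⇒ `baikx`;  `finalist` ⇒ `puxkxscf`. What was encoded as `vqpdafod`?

Shifts by position in javelin: pos 0: j→t (+10), pos 1: a→m (+12), pos 2: v→f (+10), pos 3: e→o (+10), pos 4: l→x (+12), pos 5: i→s (+10) — repeating every 3. It's a Vigenère-style cipher with numeric key [10,12,10]: position i shifts by key[i mod 3].
Decoding vqpdafod: v−10=l, q−12=e, p−10=f, d−10=t, a−12=o, f−10=v, o−10=e, d−12=r.

leftover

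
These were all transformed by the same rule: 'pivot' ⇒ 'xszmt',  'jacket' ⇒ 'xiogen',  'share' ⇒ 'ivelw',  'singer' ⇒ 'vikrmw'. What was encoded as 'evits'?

The output letters match the input read backwards, each shifted +4: pivot reversed is tovip. Read the word backwards and shift each letter +4.
Decoding evits: shift back: e−4=a, v−4=r, i−4=e, t−4=p, s−4=o → arepo; then reverse → opera.

opera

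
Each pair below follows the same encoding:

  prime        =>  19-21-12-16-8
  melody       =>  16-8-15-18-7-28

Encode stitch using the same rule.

22-23-12-23-6-11

The number is (letter's place in the alphabet, a=1) + 3.
Applying it to stitch: s=19→22, t=20→23, i=9→12, t=20→23, c=3→6, h=8→11.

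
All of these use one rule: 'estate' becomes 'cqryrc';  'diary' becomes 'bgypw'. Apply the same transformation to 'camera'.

aykcpy

Compare letters: e→c is +24, s→q is +24, t→r is +24 — a constant shift. Each letter is shifted forward by 24 in the alphabet (a Caesar shift of +24).
Applying it to camera: c+24=a, a+24=y, m+24=k, e+24=c, r+24=p, a+24=y.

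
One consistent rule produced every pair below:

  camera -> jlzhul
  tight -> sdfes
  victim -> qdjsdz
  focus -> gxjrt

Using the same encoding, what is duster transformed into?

Treating letters as 0–25, the rule is x ↦ 25x + 11 (mod 26).
Applying it to duster: d(3)→25·3+11≡8=i; u(20)→25·20+11≡17=r; s(18)→25·18+11≡19=t; t(19)→25·19+11≡18=s; e(4)→25·4+11≡7=h; r(17)→25·17+11≡20=u (all mod 26).

irtshu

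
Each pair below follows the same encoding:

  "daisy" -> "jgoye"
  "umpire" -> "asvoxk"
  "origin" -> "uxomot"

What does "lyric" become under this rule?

It's a constant shift of +6 (ROT6).
For lyric: l+6=r, y+6=e, r+6=x, i+6=o, c+6=i.

rexoi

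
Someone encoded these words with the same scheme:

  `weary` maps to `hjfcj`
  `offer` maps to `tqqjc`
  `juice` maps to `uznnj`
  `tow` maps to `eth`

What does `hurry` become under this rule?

The rule splits by letter class: vowels +5, consonants +11.
For hurry: h(cons)+11=s, u(vowel)+5=z, r(cons)+11=c, r(cons)+11=c, y(cons)+11=j.

szccj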